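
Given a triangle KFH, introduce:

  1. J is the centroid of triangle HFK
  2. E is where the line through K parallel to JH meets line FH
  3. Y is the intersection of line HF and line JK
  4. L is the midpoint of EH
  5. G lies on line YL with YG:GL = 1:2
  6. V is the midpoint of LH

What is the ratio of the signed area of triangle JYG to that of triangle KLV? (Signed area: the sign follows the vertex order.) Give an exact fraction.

Assign K = (0, 0), F = (1, 0), H = (0, 1) — the answer is frame-independent, so this choice is without loss of generality.
1. J is the centroid of triangle HFK ⇒ J = (1/3, 1/3)
2. E is where the line through K parallel to JH meets line FH ⇒ E = (-1, 2)
3. Y is the intersection of line HF and line JK ⇒ Y = (1/2, 1/2)
4. L is the midpoint of EH ⇒ L = (-1/2, 3/2)
5. G lies on line YL with YG:GL = 1:2 ⇒ G = (1/6, 5/6)
6. V is the midpoint of LH ⇒ V = (-1/4, 5/4)
2·[JYG] = 1/9, 2·[KLV] = -1/4
[JYG]:[KLV] = 1/9:-1/4 = -4/9

[JYG]:[KLV] = -4/9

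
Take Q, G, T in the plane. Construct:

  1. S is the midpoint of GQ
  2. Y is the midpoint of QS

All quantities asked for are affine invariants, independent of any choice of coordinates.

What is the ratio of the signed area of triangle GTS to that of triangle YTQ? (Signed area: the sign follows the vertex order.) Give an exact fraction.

[GTS]:[YTQ] = 2

Choose coordinates Q = (0, 0), G = (1, 0), T = (0, 1).
1. S is the midpoint of GQ ⇒ S = (1/2, 0)
2. Y is the midpoint of QS ⇒ Y = (1/4, 0)
2·[GTS] = 1/2, 2·[YTQ] = 1/4
[GTS]:[YTQ] = 1/2:1/4 = 2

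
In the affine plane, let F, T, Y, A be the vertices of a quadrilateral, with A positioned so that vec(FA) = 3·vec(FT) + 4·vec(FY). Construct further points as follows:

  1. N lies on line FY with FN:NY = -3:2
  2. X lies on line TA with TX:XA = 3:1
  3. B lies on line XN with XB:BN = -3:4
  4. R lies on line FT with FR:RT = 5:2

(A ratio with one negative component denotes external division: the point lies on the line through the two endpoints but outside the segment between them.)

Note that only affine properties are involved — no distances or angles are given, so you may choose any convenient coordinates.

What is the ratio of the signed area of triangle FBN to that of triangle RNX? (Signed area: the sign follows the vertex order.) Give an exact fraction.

Assign F = (0, 0), T = (1, 0), Y = (0, 1), A = (3, 4) — the answer is frame-independent, so this choice is without loss of generality.
1. N lies on line FY with FN:NY = -3:2 ⇒ N = (0, 3)
2. X lies on line TA with TX:XA = 3:1 ⇒ X = (5/2, 3)
3. B lies on line XN with XB:BN = -3:4 ⇒ B = (10, 3)
4. R lies on line FT with FR:RT = 5:2 ⇒ R = (5/7, 0)
2·[FBN] = 30, 2·[RNX] = -15/2
[FBN]:[RNX] = 30:-15/2 = -4

[FBN]:[RNX] = -4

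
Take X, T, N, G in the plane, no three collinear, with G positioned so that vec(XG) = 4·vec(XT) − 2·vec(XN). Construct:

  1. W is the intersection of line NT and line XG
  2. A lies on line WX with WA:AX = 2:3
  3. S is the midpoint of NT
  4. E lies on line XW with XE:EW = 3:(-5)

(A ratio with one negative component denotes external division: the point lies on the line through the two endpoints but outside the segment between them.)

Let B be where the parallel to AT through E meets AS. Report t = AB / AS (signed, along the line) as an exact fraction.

t = 21/2

Set X = (0, 0), T = (1, 0), N = (0, 1), G = (4, -2); any affine frame gives the same invariant.
1. W is the intersection of line NT and line XG ⇒ W = (2, -1)
2. A lies on line WX with WA:AX = 2:3 ⇒ A = (6/5, -3/5)
3. S is the midpoint of NT ⇒ S = (1/2, 1/2)
4. E lies on line XW with XE:EW = 3:(-5) ⇒ E = (-3, 3/2)
through E parallel to AT: direction (-1/5, 3/5); meets AS at B = (-123/20, 219/20)
B = A + t·(S−A) with t = 21/2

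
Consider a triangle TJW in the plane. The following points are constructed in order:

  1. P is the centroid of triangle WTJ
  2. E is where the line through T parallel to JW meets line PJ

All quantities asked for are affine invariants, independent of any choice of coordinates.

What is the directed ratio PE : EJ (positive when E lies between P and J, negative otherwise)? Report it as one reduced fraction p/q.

PE:EJ = -2/3

Assign T = (0, 0), J = (1, 0), W = (0, 1) — the answer is frame-independent, so this choice is without loss of generality.
1. P is the centroid of triangle WTJ ⇒ P = (1/3, 1/3)
2. E is where the line through T parallel to JW meets line PJ ⇒ E = (-1, 1)
E = P + t·(J−P) with t = -2, so PE:EJ = t:(1−t) = -2:3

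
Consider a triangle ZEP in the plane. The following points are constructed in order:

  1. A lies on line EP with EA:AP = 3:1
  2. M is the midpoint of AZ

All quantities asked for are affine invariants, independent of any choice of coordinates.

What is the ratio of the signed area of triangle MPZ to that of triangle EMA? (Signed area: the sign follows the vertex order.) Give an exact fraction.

Choose coordinates Z = (0, 0), E = (1, 0), P = (0, 1).
1. A lies on line EP with EA:AP = 3:1 ⇒ A = (1/4, 3/4)
2. M is the midpoint of AZ ⇒ M = (1/8, 3/8)
2·[MPZ] = 1/8, 2·[EMA] = -3/8
[MPZ]:[EMA] = 1/8:-3/8 = -1/3

[MPZ]:[EMA] = -1/3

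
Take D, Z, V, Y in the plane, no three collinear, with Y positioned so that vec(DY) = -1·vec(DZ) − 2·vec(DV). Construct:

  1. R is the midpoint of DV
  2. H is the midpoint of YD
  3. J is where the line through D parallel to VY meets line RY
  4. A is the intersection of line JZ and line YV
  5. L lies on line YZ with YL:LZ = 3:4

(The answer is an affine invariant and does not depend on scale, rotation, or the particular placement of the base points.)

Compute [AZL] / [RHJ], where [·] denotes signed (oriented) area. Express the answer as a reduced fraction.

[AZL]:[RHJ] = -128/7

Work in coordinates with D = (0, 0), Z = (1, 0), V = (0, 1), Y = (-1, -2).
1. R is the midpoint of DV ⇒ R = (0, 1/2)
2. H is the midpoint of YD ⇒ H = (-1/2, -1)
3. J is where the line through D parallel to VY meets line RY ⇒ J = (1, 3)
4. A is the intersection of line JZ and line YV ⇒ A = (1, 4)
5. L lies on line YZ with YL:LZ = 3:4 ⇒ L = (-1/7, -8/7)
2·[AZL] = -32/7, 2·[RHJ] = 1/4
[AZL]:[RHJ] = -32/7:1/4 = -128/7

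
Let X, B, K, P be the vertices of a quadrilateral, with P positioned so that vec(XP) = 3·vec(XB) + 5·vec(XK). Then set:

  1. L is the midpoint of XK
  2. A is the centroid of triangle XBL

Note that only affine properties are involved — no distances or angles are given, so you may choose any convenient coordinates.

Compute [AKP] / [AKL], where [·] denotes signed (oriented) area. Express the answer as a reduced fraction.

[AKP]:[AKL] = -23

Choose coordinates X = (0, 0), B = (1, 0), K = (0, 1), P = (3, 5).
1. L is the midpoint of XK ⇒ L = (0, 1/2)
2. A is the centroid of triangle XBL ⇒ A = (1/3, 1/6)
2·[AKP] = -23/6, 2·[AKL] = 1/6
[AKP]:[AKL] = -23/6:1/6 = -23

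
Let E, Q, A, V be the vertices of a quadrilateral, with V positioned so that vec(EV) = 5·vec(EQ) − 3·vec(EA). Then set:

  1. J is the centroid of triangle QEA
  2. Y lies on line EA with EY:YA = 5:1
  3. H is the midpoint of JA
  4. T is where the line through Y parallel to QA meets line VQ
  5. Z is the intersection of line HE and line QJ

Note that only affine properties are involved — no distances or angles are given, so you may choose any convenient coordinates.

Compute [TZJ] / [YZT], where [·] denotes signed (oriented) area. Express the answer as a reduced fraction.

[TZJ]:[YZT] = 2/5

Work in coordinates with E = (0, 0), Q = (1, 0), A = (0, 1), V = (5, -3).
1. J is the centroid of triangle QEA ⇒ J = (1/3, 1/3)
2. Y lies on line EA with EY:YA = 5:1 ⇒ Y = (0, 5/6)
3. H is the midpoint of JA ⇒ H = (1/6, 2/3)
4. T is where the line through Y parallel to QA meets line VQ ⇒ T = (1/3, 1/2)
5. Z is the intersection of line HE and line QJ ⇒ Z = (1/9, 4/9)
2·[TZJ] = 1/27, 2·[YZT] = 5/54
[TZJ]:[YZT] = 1/27:5/54 = 2/5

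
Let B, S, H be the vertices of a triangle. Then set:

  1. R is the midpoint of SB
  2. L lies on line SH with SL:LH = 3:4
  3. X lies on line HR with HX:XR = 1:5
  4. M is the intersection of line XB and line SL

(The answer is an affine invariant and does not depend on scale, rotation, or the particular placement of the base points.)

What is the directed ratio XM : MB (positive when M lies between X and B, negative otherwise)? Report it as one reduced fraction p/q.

Set B = (0, 0), S = (1, 0), H = (0, 1); any affine frame gives the same invariant.
1. R is the midpoint of SB ⇒ R = (1/2, 0)
2. L lies on line SH with SL:LH = 3:4 ⇒ L = (4/7, 3/7)
3. X lies on line HR with HX:XR = 1:5 ⇒ X = (1/12, 5/6)
4. M is the intersection of line XB and line SL ⇒ M = (1/11, 10/11)
M = X + t·(B−X) with t = -1/11, so XM:MB = t:(1−t) = -1/11:12/11

XM:MB = -1/12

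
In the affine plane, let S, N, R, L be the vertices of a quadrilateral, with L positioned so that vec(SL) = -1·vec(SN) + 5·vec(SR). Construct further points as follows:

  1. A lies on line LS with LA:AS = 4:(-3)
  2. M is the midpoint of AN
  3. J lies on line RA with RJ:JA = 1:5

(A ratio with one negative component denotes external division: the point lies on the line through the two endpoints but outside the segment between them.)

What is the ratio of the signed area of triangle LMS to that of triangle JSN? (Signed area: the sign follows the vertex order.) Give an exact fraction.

Work in coordinates with S = (0, 0), N = (1, 0), R = (0, 1), L = (-1, 5).
1. A lies on line LS with LA:AS = 4:(-3) ⇒ A = (3, -15)
2. M is the midpoint of AN ⇒ M = (2, -15/2)
3. J lies on line RA with RJ:JA = 1:5 ⇒ J = (1/2, -5/3)
2·[LMS] = -5/2, 2·[JSN] = -5/3
[LMS]:[JSN] = -5/2:-5/3 = 3/2

[LMS]:[JSN] = 3/2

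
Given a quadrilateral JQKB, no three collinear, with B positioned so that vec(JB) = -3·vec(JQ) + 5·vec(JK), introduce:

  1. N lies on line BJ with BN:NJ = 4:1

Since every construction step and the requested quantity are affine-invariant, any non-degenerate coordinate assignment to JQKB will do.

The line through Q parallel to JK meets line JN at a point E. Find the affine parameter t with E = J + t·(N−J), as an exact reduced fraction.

t = -5/3

Choose coordinates J = (0, 0), Q = (1, 0), K = (0, 1), B = (-3, 5).
1. N lies on line BJ with BN:NJ = 4:1 ⇒ N = (-3/5, 1)
through Q parallel to JK: direction (0, 1); meets JN at E = (1, -5/3)
E = J + t·(N−J) with t = -5/3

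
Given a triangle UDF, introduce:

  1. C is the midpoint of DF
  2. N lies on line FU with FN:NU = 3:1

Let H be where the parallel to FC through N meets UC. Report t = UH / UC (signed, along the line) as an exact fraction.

t = 1/4

Assign U = (0, 0), D = (1, 0), F = (0, 1) — the answer is frame-independent, so this choice is without loss of generality.
1. C is the midpoint of DF ⇒ C = (1/2, 1/2)
2. N lies on line FU with FN:NU = 3:1 ⇒ N = (0, 1/4)
through N parallel to FC: direction (1/2, -1/2); meets UC at H = (1/8, 1/8)
H = U + t·(C−U) with t = 1/4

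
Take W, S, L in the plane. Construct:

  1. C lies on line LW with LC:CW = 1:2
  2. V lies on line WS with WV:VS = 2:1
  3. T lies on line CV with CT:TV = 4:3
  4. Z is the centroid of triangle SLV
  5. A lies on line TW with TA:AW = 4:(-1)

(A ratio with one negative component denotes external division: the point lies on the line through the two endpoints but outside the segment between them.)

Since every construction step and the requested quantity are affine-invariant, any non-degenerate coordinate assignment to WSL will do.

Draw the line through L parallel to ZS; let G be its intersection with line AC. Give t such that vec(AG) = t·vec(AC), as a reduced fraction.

Set W = (0, 0), S = (1, 0), L = (0, 1); any affine frame gives the same invariant.
1. C lies on line LW with LC:CW = 1:2 ⇒ C = (0, 2/3)
2. V lies on line WS with WV:VS = 2:1 ⇒ V = (2/3, 0)
3. T lies on line CV with CT:TV = 4:3 ⇒ T = (8/21, 2/7)
4. Z is the centroid of triangle SLV ⇒ Z = (5/9, 1/3)
5. A lies on line TW with TA:AW = 4:(-1) ⇒ A = (-8/63, -2/21)
through L parallel to ZS: direction (4/9, -1/3); meets AC at G = (4/81, 26/27)
G = A + t·(C−A) with t = 25/18

t = 25/18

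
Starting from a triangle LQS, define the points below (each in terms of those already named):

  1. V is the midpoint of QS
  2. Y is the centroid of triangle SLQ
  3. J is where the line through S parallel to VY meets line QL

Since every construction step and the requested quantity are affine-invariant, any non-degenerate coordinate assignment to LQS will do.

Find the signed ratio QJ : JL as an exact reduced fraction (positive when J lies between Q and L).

QJ:JL = -2

Assign L = (0, 0), Q = (1, 0), S = (0, 1) — the answer is frame-independent, so this choice is without loss of generality.
1. V is the midpoint of QS ⇒ V = (1/2, 1/2)
2. Y is the centroid of triangle SLQ ⇒ Y = (1/3, 1/3)
3. J is where the line through S parallel to VY meets line QL ⇒ J = (-1, 0)
J = Q + t·(L−Q) with t = 2, so QJ:JL = t:(1−t) = 2:-1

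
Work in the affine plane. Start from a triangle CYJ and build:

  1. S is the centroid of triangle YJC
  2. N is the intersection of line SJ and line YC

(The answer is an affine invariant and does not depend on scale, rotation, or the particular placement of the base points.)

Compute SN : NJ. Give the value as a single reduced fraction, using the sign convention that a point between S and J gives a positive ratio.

Set C = (0, 0), Y = (1, 0), J = (0, 1); any affine frame gives the same invariant.
1. S is the centroid of triangle YJC ⇒ S = (1/3, 1/3)
2. N is the intersection of line SJ and line YC ⇒ N = (1/2, 0)
N = S + t·(J−S) with t = -1/2, so SN:NJ = t:(1−t) = -1/2:3/2

SN:NJ = -1/3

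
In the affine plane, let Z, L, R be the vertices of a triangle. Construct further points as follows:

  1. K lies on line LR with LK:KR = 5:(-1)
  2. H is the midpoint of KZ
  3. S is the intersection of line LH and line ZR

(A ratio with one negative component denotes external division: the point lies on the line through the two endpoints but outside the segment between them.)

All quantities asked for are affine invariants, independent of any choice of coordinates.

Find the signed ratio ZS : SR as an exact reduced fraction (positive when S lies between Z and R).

Choose coordinates Z = (0, 0), L = (1, 0), R = (0, 1).
1. K lies on line LR with LK:KR = 5:(-1) ⇒ K = (-1/4, 5/4)
2. H is the midpoint of KZ ⇒ H = (-1/8, 5/8)
3. S is the intersection of line LH and line ZR ⇒ S = (0, 5/9)
S = Z + t·(R−Z) with t = 5/9, so ZS:SR = t:(1−t) = 5/9:4/9

ZS:SR = 5/4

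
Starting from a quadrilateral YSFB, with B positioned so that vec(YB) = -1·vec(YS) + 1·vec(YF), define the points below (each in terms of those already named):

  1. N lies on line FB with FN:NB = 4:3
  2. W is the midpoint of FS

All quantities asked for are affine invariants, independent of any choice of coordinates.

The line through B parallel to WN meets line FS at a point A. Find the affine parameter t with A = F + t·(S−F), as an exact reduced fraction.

Choose coordinates Y = (0, 0), S = (1, 0), F = (0, 1), B = (-1, 1).
1. N lies on line FB with FN:NB = 4:3 ⇒ N = (-4/7, 1)
2. W is the midpoint of FS ⇒ W = (1/2, 1/2)
through B parallel to WN: direction (-15/14, 1/2); meets FS at A = (7/8, 1/8)
A = F + t·(S−F) with t = 7/8

t = 7/8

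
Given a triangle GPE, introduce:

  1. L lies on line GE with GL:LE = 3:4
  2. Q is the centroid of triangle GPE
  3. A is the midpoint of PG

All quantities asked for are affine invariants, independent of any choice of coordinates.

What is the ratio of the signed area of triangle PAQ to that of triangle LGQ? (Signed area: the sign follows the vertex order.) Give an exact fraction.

Assign G = (0, 0), P = (1, 0), E = (0, 1) — the answer is frame-independent, so this choice is without loss of generality.
1. L lies on line GE with GL:LE = 3:4 ⇒ L = (0, 3/7)
2. Q is the centroid of triangle GPE ⇒ Q = (1/3, 1/3)
3. A is the midpoint of PG ⇒ A = (1/2, 0)
2·[PAQ] = -1/6, 2·[LGQ] = 1/7
[PAQ]:[LGQ] = -1/6:1/7 = -7/6

[PAQ]:[LGQ] = -7/6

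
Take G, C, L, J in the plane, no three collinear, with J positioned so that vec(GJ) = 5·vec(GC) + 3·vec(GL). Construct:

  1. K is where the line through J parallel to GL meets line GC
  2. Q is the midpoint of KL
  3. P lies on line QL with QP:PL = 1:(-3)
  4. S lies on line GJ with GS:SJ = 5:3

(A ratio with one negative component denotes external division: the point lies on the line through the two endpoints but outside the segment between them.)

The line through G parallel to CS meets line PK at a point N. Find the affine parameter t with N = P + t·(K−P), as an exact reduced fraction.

t = -52/23

Work in coordinates with G = (0, 0), C = (1, 0), L = (0, 1), J = (5, 3).
1. K is where the line through J parallel to GL meets line GC ⇒ K = (5, 0)
2. Q is the midpoint of KL ⇒ Q = (5/2, 1/2)
3. P lies on line QL with QP:PL = 1:(-3) ⇒ P = (15/4, 1/4)
4. S lies on line GJ with GS:SJ = 5:3 ⇒ S = (25/8, 15/8)
through G parallel to CS: direction (17/8, 15/8); meets PK at N = (85/92, 75/92)
N = P + t·(K−P) with t = -52/23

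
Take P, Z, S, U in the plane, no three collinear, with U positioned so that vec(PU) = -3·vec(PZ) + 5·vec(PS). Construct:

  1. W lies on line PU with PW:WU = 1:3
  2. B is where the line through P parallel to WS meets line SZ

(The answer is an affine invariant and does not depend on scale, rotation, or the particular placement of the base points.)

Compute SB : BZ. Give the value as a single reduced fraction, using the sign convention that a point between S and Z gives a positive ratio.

SB:BZ = -3

Choose coordinates P = (0, 0), Z = (1, 0), S = (0, 1), U = (-3, 5).
1. W lies on line PU with PW:WU = 1:3 ⇒ W = (-3/4, 5/4)
2. B is where the line through P parallel to WS meets line SZ ⇒ B = (3/2, -1/2)
B = S + t·(Z−S) with t = 3/2, so SB:BZ = t:(1−t) = 3/2:-1/2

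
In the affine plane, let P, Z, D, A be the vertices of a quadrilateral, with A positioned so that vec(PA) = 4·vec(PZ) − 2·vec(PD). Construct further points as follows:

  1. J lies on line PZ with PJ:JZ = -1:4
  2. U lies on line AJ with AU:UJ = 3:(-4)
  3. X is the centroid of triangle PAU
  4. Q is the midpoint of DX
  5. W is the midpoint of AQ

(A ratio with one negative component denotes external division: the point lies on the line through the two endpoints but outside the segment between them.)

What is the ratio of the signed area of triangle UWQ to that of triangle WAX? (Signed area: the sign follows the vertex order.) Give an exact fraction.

[UWQ]:[WAX] = -47/11

Set P = (0, 0), Z = (1, 0), D = (0, 1), A = (4, -2); any affine frame gives the same invariant.
1. J lies on line PZ with PJ:JZ = -1:4 ⇒ J = (-1/3, 0)
2. U lies on line AJ with AU:UJ = 3:(-4) ⇒ U = (17, -8)
3. X is the centroid of triangle PAU ⇒ X = (7, -10/3)
4. Q is the midpoint of DX ⇒ Q = (7/2, -7/6)
5. W is the midpoint of AQ ⇒ W = (15/4, -19/12)
2·[UWQ] = -47/12, 2·[WAX] = 11/12
[UWQ]:[WAX] = -47/12:11/12 = -47/11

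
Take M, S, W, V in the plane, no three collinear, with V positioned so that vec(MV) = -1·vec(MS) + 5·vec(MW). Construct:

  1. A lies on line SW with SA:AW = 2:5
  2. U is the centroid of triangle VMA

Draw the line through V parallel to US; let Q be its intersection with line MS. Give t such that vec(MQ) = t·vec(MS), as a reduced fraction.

t = 78/37

Choose coordinates M = (0, 0), S = (1, 0), W = (0, 1), V = (-1, 5).
1. A lies on line SW with SA:AW = 2:5 ⇒ A = (5/7, 2/7)
2. U is the centroid of triangle VMA ⇒ U = (-2/21, 37/21)
through V parallel to US: direction (23/21, -37/21); meets MS at Q = (78/37, 0)
Q = M + t·(S−M) with t = 78/37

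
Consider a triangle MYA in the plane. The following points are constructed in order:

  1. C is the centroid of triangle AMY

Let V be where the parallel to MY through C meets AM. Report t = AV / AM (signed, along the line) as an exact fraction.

Set M = (0, 0), Y = (1, 0), A = (0, 1); any affine frame gives the same invariant.
1. C is the centroid of triangle AMY ⇒ C = (1/3, 1/3)
through C parallel to MY: direction (1, 0); meets AM at V = (0, 1/3)
V = A + t·(M−A) with t = 2/3

t = 2/3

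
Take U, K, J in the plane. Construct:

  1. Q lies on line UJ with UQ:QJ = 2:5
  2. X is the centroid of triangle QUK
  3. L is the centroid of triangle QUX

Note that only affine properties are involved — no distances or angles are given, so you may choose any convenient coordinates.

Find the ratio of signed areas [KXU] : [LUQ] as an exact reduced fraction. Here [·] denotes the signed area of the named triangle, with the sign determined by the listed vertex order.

[KXU]:[LUQ] = -3

Set U = (0, 0), K = (1, 0), J = (0, 1); any affine frame gives the same invariant.
1. Q lies on line UJ with UQ:QJ = 2:5 ⇒ Q = (0, 2/7)
2. X is the centroid of triangle QUK ⇒ X = (1/3, 2/21)
3. L is the centroid of triangle QUX ⇒ L = (1/9, 8/63)
2·[KXU] = 2/21, 2·[LUQ] = -2/63
[KXU]:[LUQ] = 2/21:-2/63 = -3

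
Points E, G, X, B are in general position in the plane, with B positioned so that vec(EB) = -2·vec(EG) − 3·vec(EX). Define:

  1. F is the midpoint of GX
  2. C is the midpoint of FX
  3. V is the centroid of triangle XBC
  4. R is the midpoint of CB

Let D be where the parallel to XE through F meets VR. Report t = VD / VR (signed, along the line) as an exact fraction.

t = -26/7

Set E = (0, 0), G = (1, 0), X = (0, 1), B = (-2, -3); any affine frame gives the same invariant.
1. F is the midpoint of GX ⇒ F = (1/2, 1/2)
2. C is the midpoint of FX ⇒ C = (1/4, 3/4)
3. V is the centroid of triangle XBC ⇒ V = (-7/12, -5/12)
4. R is the midpoint of CB ⇒ R = (-7/8, -9/8)
through F parallel to XE: direction (0, -1); meets VR at D = (1/2, 31/14)
D = V + t·(R−V) with t = -26/7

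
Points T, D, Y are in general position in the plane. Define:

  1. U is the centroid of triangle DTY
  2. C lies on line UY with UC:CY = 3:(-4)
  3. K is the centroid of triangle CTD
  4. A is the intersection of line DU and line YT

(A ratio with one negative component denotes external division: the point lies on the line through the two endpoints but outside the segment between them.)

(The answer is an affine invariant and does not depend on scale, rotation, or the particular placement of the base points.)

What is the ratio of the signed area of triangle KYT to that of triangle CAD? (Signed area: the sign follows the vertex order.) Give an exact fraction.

[KYT]:[CAD] = -14/27

Work in coordinates with T = (0, 0), D = (1, 0), Y = (0, 1).
1. U is the centroid of triangle DTY ⇒ U = (1/3, 1/3)
2. C lies on line UY with UC:CY = 3:(-4) ⇒ C = (4/3, -5/3)
3. K is the centroid of triangle CTD ⇒ K = (7/9, -5/9)
4. A is the intersection of line DU and line YT ⇒ A = (0, 1/2)
2·[KYT] = 7/9, 2·[CAD] = -3/2
[KYT]:[CAD] = 7/9:-3/2 = -14/27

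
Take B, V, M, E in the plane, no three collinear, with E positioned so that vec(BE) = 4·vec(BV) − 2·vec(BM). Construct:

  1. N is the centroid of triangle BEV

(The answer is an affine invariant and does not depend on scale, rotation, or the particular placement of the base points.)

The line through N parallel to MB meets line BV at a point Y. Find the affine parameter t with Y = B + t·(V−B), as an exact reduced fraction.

Assign B = (0, 0), V = (1, 0), M = (0, 1), E = (4, -2) — the answer is frame-independent, so this choice is without loss of generality.
1. N is the centroid of triangle BEV ⇒ N = (5/3, -2/3)
through N parallel to MB: direction (0, -1); meets BV at Y = (5/3, 0)
Y = B + t·(V−B) with t = 5/3

t = 5/3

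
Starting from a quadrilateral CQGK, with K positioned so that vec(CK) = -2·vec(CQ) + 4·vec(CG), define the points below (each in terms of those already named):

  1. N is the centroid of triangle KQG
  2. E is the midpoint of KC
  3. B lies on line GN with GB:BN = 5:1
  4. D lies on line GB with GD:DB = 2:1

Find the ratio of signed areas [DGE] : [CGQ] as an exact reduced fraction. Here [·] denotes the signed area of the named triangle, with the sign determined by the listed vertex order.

Work in coordinates with C = (0, 0), Q = (1, 0), G = (0, 1), K = (-2, 4).
1. N is the centroid of triangle KQG ⇒ N = (-1/3, 5/3)
2. E is the midpoint of KC ⇒ E = (-1, 2)
3. B lies on line GN with GB:BN = 5:1 ⇒ B = (-5/18, 14/9)
4. D lies on line GB with GD:DB = 2:1 ⇒ D = (-5/27, 37/27)
2·[DGE] = -5/27, 2·[CGQ] = -1
[DGE]:[CGQ] = -5/27:-1 = 5/27

[DGE]:[CGQ] = 5/27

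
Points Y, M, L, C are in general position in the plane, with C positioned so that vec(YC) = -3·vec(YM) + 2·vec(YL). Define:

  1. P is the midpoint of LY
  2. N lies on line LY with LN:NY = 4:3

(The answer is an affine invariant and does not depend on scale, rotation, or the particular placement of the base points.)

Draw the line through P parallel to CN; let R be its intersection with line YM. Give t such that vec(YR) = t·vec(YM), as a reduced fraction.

Assign Y = (0, 0), M = (1, 0), L = (0, 1), C = (-3, 2) — the answer is frame-independent, so this choice is without loss of generality.
1. P is the midpoint of LY ⇒ P = (0, 1/2)
2. N lies on line LY with LN:NY = 4:3 ⇒ N = (0, 3/7)
through P parallel to CN: direction (3, -11/7); meets YM at R = (21/22, 0)
R = Y + t·(M−Y) with t = 21/22

t = 21/22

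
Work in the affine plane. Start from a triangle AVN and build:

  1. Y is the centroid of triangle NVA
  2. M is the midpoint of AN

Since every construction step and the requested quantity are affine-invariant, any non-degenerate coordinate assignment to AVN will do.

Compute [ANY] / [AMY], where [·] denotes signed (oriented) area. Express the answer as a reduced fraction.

[ANY]:[AMY] = 2

Set A = (0, 0), V = (1, 0), N = (0, 1); any affine frame gives the same invariant.
1. Y is the centroid of triangle NVA ⇒ Y = (1/3, 1/3)
2. M is the midpoint of AN ⇒ M = (0, 1/2)
2·[ANY] = -1/3, 2·[AMY] = -1/6
[ANY]:[AMY] = -1/3:-1/6 = 2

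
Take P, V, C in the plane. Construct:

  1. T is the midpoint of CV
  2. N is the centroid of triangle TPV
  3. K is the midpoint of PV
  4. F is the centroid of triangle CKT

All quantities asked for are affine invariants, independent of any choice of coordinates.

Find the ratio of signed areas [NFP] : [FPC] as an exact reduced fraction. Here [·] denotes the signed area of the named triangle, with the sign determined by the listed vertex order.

[NFP]:[FPC] = -7/12

Set P = (0, 0), V = (1, 0), C = (0, 1); any affine frame gives the same invariant.
1. T is the midpoint of CV ⇒ T = (1/2, 1/2)
2. N is the centroid of triangle TPV ⇒ N = (1/2, 1/6)
3. K is the midpoint of PV ⇒ K = (1/2, 0)
4. F is the centroid of triangle CKT ⇒ F = (1/3, 1/2)
2·[NFP] = 7/36, 2·[FPC] = -1/3
[NFP]:[FPC] = 7/36:-1/3 = -7/12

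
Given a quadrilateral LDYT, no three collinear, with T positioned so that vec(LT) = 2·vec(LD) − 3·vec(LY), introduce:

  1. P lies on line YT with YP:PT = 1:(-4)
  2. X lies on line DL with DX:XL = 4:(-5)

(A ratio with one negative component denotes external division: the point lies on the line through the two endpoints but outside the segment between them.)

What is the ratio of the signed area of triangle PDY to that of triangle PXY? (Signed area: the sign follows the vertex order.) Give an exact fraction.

Assign L = (0, 0), D = (1, 0), Y = (0, 1), T = (2, -3) — the answer is frame-independent, so this choice is without loss of generality.
1. P lies on line YT with YP:PT = 1:(-4) ⇒ P = (-2/3, 7/3)
2. X lies on line DL with DX:XL = 4:(-5) ⇒ X = (5, 0)
2·[PDY] = -2/3, 2·[PXY] = -6
[PDY]:[PXY] = -2/3:-6 = 1/9

[PDY]:[PXY] = 1/9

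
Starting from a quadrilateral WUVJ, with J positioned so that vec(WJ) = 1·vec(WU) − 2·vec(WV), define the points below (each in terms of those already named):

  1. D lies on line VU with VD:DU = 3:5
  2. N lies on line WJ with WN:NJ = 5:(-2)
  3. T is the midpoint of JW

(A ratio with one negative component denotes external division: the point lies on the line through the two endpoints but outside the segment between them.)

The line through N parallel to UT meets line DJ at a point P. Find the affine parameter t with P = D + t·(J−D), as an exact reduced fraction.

t = 157/93

Assign W = (0, 0), U = (1, 0), V = (0, 1), J = (1, -2) — the answer is frame-independent, so this choice is without loss of generality.
1. D lies on line VU with VD:DU = 3:5 ⇒ D = (3/8, 5/8)
2. N lies on line WJ with WN:NJ = 5:(-2) ⇒ N = (5/3, -10/3)
3. T is the midpoint of JW ⇒ T = (1/2, -1)
through N parallel to UT: direction (-1/2, -1); meets DJ at P = (133/93, -118/31)
P = D + t·(J−D) with t = 157/93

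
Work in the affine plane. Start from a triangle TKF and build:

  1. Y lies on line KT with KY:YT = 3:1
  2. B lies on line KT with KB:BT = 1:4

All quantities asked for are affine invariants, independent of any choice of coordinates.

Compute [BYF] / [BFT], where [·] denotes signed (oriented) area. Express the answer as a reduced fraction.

Set T = (0, 0), K = (1, 0), F = (0, 1); any affine frame gives the same invariant.
1. Y lies on line KT with KY:YT = 3:1 ⇒ Y = (1/4, 0)
2. B lies on line KT with KB:BT = 1:4 ⇒ B = (4/5, 0)
2·[BYF] = -11/20, 2·[BFT] = 4/5
[BYF]:[BFT] = -11/20:4/5 = -11/16

[BYF]:[BFT] = -11/16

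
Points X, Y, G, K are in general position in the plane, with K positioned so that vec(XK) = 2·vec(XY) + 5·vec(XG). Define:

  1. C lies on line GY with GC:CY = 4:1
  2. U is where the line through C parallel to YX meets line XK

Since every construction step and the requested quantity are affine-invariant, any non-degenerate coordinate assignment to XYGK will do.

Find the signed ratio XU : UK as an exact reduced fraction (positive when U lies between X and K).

Choose coordinates X = (0, 0), Y = (1, 0), G = (0, 1), K = (2, 5).
1. C lies on line GY with GC:CY = 4:1 ⇒ C = (4/5, 1/5)
2. U is where the line through C parallel to YX meets line XK ⇒ U = (2/25, 1/5)
U = X + t·(K−X) with t = 1/25, so XU:UK = t:(1−t) = 1/25:24/25

XU:UK = 1/24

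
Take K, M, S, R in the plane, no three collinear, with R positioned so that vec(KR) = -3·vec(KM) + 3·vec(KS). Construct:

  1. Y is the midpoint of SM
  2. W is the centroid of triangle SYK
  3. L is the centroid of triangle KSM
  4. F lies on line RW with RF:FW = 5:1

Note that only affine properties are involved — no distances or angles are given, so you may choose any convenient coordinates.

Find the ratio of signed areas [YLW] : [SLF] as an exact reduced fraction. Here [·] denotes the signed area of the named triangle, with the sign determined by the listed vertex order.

[YLW]:[SLF] = 6/29

Choose coordinates K = (0, 0), M = (1, 0), S = (0, 1), R = (-3, 3).
1. Y is the midpoint of SM ⇒ Y = (1/2, 1/2)
2. W is the centroid of triangle SYK ⇒ W = (1/6, 1/2)
3. L is the centroid of triangle KSM ⇒ L = (1/3, 1/3)
4. F lies on line RW with RF:FW = 5:1 ⇒ F = (-13/36, 11/12)
2·[YLW] = -1/18, 2·[SLF] = -29/108
[YLW]:[SLF] = -1/18:-29/108 = 6/29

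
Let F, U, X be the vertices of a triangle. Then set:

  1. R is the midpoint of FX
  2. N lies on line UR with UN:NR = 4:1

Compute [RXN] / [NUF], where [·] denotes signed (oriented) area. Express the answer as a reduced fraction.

[RXN]:[NUF] = 1/4

Set F = (0, 0), U = (1, 0), X = (0, 1); any affine frame gives the same invariant.
1. R is the midpoint of FX ⇒ R = (0, 1/2)
2. N lies on line UR with UN:NR = 4:1 ⇒ N = (1/5, 2/5)
2·[RXN] = -1/10, 2·[NUF] = -2/5
[RXN]:[NUF] = -1/10:-2/5 = 1/4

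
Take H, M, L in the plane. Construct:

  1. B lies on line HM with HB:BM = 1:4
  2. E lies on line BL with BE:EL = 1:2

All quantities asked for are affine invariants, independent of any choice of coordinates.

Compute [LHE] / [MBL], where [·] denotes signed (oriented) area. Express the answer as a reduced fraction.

Work in coordinates with H = (0, 0), M = (1, 0), L = (0, 1).
1. B lies on line HM with HB:BM = 1:4 ⇒ B = (1/5, 0)
2. E lies on line BL with BE:EL = 1:2 ⇒ E = (2/15, 1/3)
2·[LHE] = 2/15, 2·[MBL] = -4/5
[LHE]:[MBL] = 2/15:-4/5 = -1/6

[LHE]:[MBL] = -1/6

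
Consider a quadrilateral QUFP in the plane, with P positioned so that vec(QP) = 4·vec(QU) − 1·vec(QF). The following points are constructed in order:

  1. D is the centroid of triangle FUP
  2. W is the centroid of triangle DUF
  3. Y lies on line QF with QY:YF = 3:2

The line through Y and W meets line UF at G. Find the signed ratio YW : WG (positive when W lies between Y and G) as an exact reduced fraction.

Choose coordinates Q = (0, 0), U = (1, 0), F = (0, 1), P = (4, -1).
1. D is the centroid of triangle FUP ⇒ D = (5/3, 0)
2. W is the centroid of triangle DUF ⇒ W = (8/9, 1/3)
3. Y lies on line QF with QY:YF = 3:2 ⇒ Y = (0, 3/5)
line YW meets UF at G = (4/7, 3/7)
W = Y + t·(G−Y) with t = 14/9, so YW:WG = 14/9:-5/9

YW:WG = -14/5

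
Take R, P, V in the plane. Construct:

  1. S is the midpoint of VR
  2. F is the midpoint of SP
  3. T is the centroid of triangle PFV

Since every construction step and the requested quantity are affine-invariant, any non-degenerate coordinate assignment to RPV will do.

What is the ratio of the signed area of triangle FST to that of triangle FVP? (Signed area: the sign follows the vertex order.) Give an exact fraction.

[FST]:[FVP] = 1/3

Choose coordinates R = (0, 0), P = (1, 0), V = (0, 1).
1. S is the midpoint of VR ⇒ S = (0, 1/2)
2. F is the midpoint of SP ⇒ F = (1/2, 1/4)
3. T is the centroid of triangle PFV ⇒ T = (1/2, 5/12)
2·[FST] = -1/12, 2·[FVP] = -1/4
[FST]:[FVP] = -1/12:-1/4 = 1/3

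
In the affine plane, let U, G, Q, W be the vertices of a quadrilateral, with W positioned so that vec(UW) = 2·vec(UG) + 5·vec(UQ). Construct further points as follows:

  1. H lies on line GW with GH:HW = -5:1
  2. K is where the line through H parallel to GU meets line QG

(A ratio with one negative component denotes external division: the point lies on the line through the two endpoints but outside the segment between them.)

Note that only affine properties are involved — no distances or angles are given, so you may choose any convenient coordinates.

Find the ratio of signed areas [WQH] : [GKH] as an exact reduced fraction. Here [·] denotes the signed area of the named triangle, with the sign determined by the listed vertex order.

Assign U = (0, 0), G = (1, 0), Q = (0, 1), W = (2, 5) — the answer is frame-independent, so this choice is without loss of generality.
1. H lies on line GW with GH:HW = -5:1 ⇒ H = (9/4, 25/4)
2. K is where the line through H parallel to GU meets line QG ⇒ K = (-21/4, 25/4)
2·[WQH] = -3/2, 2·[GKH] = -375/8
[WQH]:[GKH] = -3/2:-375/8 = 4/125

[WQH]:[GKH] = 4/125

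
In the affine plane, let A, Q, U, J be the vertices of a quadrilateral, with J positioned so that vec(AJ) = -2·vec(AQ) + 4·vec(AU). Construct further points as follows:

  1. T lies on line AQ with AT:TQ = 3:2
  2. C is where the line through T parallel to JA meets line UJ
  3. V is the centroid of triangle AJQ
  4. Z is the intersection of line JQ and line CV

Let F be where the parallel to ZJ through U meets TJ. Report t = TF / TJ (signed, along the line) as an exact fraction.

t = 3/8

Assign A = (0, 0), Q = (1, 0), U = (0, 1), J = (-2, 4) — the answer is frame-independent, so this choice is without loss of generality.
1. T lies on line AQ with AT:TQ = 3:2 ⇒ T = (3/5, 0)
2. C is where the line through T parallel to JA meets line UJ ⇒ C = (2/5, 2/5)
3. V is the centroid of triangle AJQ ⇒ V = (-1/3, 4/3)
4. Z is the intersection of line JQ and line CV ⇒ Z = (7, -8)
through U parallel to ZJ: direction (-9, 12); meets TJ at F = (-3/8, 3/2)
F = T + t·(J−T) with t = 3/8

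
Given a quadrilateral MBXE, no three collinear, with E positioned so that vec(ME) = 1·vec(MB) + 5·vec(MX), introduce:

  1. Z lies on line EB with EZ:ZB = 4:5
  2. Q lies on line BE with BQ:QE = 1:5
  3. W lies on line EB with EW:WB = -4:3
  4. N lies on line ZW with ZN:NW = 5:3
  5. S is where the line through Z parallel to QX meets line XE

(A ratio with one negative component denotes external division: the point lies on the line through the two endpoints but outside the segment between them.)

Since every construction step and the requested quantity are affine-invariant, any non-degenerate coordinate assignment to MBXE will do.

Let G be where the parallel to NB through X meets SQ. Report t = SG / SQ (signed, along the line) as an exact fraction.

Work in coordinates with M = (0, 0), B = (1, 0), X = (0, 1), E = (1, 5).
1. Z lies on line EB with EZ:ZB = 4:5 ⇒ Z = (1, 25/9)
2. Q lies on line BE with BQ:QE = 1:5 ⇒ Q = (1, 5/6)
3. W lies on line EB with EW:WB = -4:3 ⇒ W = (1, -15)
4. N lies on line ZW with ZN:NW = 5:3 ⇒ N = (1, -25/3)
5. S is where the line through Z parallel to QX meets line XE ⇒ S = (7/15, 43/15)
through X parallel to NB: direction (0, 25/3); meets SQ at G = (0, 223/48)
G = S + t·(Q−S) with t = -7/8

t = -7/8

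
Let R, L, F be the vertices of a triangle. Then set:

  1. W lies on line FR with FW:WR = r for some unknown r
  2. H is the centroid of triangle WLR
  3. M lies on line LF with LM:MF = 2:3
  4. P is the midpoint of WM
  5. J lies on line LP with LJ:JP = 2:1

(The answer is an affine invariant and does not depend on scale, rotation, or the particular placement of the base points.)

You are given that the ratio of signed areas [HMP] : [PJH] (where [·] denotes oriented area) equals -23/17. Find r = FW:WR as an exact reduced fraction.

r = 4/5

Work in coordinates with R = (0, 0), L = (1, 0), F = (0, 1).
1. With FW:WR = r, write λ = r/(r+1) so W = F + λ·(R−F); W is affine-linear in λ
2. H is the centroid of triangle WLR ⇒ H is an affine combination of earlier points and hence also affine-linear in λ
3. M lies on line LF with LM:MF = 2:3 ⇒ M = (3/5, 2/5)
4. P is the midpoint of WM ⇒ P is an affine combination of earlier points and hence also affine-linear in λ
5. J lies on line LP with LJ:JP = 2:1 ⇒ J is an affine combination of earlier points and hence also affine-linear in λ
Every point depending on W is an affine combination of W and λ-independent points, so each such coordinate is linear in λ; the λ² term in each signed area is a multiple of (R−F)×(R−F) = 0, so 2·[HMP] and 2·[PJH] are each linear in λ. Evaluating at λ=0 and λ=1:
  2·[HMP] = -1/30·λ + 1/10,   2·[PJH] = 1/30·λ − 7/90
So [HMP]:[PJH] = (-1/30·λ + 1/10) / (1/30·λ − 7/90). Setting this equal to -23/17:
  -1/30·λ + 1/10 = -23/17·(1/30·λ − 7/90)  ⇒  λ = 4/9
Then r = λ/(1−λ) = (4/9)/(5/9) = 4/5. Check: with r = 4/5, W = (0, 5/9) and [HMP]:[PJH] = -23/17 as required.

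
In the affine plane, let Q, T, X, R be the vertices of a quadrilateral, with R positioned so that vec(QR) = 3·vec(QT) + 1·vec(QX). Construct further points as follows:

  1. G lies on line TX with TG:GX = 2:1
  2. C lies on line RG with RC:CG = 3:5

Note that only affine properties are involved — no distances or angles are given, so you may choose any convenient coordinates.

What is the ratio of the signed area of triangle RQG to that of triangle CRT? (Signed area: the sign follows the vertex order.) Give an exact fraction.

[RQG]:[CRT] = 20/9

Assign Q = (0, 0), T = (1, 0), X = (0, 1), R = (3, 1) — the answer is frame-independent, so this choice is without loss of generality.
1. G lies on line TX with TG:GX = 2:1 ⇒ G = (1/3, 2/3)
2. C lies on line RG with RC:CG = 3:5 ⇒ C = (2, 7/8)
2·[RQG] = -5/3, 2·[CRT] = -3/4
[RQG]:[CRT] = -5/3:-3/4 = 20/9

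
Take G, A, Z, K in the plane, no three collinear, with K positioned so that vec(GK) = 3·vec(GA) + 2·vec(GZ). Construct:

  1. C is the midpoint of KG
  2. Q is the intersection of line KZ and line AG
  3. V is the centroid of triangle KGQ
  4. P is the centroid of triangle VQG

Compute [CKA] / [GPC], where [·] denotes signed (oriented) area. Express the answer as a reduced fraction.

[CKA]:[GPC] = 3/4

Assign G = (0, 0), A = (1, 0), Z = (0, 1), K = (3, 2) — the answer is frame-independent, so this choice is without loss of generality.
1. C is the midpoint of KG ⇒ C = (3/2, 1)
2. Q is the intersection of line KZ and line AG ⇒ Q = (-3, 0)
3. V is the centroid of triangle KGQ ⇒ V = (0, 2/3)
4. P is the centroid of triangle VQG ⇒ P = (-1, 2/9)
2·[CKA] = -1, 2·[GPC] = -4/3
[CKA]:[GPC] = -1:-4/3 = 3/4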